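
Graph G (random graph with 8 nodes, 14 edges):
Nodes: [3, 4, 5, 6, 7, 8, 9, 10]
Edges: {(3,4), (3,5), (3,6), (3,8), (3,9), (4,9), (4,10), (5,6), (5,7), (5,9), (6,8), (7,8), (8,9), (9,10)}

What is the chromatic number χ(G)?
Clique number ω(G) = 3 (lower bound: χ ≥ ω).
The clique on [4, 9, 10] has size 3, forcing χ ≥ 3, and the coloring below uses 3 colors, so χ(G) = 3.
A valid 3-coloring: color 1: [3, 7, 10]; color 2: [6, 9]; color 3: [4, 5, 8].

χ(G) = 3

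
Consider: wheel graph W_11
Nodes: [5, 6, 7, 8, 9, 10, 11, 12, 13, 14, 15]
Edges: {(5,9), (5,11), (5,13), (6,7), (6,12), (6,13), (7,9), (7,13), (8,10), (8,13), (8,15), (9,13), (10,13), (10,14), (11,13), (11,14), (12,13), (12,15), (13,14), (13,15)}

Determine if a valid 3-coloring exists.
A valid 3-coloring: color 1: [13]; color 2: [6, 9, 10, 11, 15]; color 3: [5, 7, 8, 12, 14].
(χ(G) = 3 ≤ 3.)

Yes, G is 3-colorable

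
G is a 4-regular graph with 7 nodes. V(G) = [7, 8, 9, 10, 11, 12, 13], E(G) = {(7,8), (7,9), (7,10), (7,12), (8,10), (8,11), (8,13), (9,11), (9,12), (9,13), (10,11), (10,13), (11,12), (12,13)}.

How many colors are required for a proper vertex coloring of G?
Clique number ω(G) = 3 (lower bound: χ ≥ ω).
The clique on [8, 10, 11] has size 3, forcing χ ≥ 3, and the coloring below uses 3 colors, so χ(G) = 3.
A valid 3-coloring: color 1: [7, 11, 13]; color 2: [8, 9]; color 3: [10, 12].

χ(G) = 3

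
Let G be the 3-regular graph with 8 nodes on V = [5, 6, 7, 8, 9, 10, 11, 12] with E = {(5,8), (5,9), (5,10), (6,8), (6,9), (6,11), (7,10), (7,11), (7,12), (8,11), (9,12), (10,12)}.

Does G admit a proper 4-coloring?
A valid 4-coloring: color 1: [5, 6, 7]; color 2: [9, 10, 11]; color 3: [8, 12].
(χ(G) = 3 ≤ 4.)

Yes, G is 4-colorable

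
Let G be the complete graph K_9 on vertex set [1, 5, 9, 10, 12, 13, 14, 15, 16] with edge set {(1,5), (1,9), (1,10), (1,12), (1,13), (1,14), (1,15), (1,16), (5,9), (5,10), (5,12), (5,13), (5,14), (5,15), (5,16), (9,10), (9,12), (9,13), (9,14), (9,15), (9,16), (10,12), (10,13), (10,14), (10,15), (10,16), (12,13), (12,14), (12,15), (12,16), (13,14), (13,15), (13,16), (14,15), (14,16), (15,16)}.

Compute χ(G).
χ(G) = 9

Clique number ω(G) = 9 (lower bound: χ ≥ ω).
The clique on [1, 5, 9, 10, 12, 13, 14, 15, 16] has size 9, forcing χ ≥ 9, and the coloring below uses 9 colors, so χ(G) = 9.
A valid 9-coloring: color 1: [14]; color 2: [15]; color 3: [12]; color 4: [5]; color 5: [1]; color 6: [13]; color 7: [9]; color 8: [16]; color 9: [10].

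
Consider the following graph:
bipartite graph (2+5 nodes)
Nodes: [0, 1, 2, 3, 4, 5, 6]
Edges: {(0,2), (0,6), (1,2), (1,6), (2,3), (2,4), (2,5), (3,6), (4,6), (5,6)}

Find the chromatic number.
Clique number ω(G) = 2 (lower bound: χ ≥ ω).
The graph is bipartite (no odd cycle), so 2 colors suffice: χ(G) = 2.
A valid 2-coloring: color 1: [2, 6]; color 2: [0, 1, 3, 4, 5].

χ(G) = 2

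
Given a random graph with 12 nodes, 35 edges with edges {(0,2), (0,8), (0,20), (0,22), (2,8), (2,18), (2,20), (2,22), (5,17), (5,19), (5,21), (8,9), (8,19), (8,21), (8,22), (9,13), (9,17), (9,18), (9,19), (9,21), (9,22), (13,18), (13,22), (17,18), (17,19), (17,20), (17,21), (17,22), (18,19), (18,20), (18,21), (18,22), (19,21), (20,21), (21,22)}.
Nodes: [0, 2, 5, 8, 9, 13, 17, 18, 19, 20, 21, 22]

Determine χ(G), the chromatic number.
χ(G) = 5

Clique number ω(G) = 5 (lower bound: χ ≥ ω).
The clique on [9, 17, 18, 19, 21] has size 5, forcing χ ≥ 5, and the coloring below uses 5 colors, so χ(G) = 5.
A valid 5-coloring: color 1: [5, 8, 18]; color 2: [0, 13, 21]; color 3: [19, 20, 22]; color 4: [2, 9]; color 5: [17].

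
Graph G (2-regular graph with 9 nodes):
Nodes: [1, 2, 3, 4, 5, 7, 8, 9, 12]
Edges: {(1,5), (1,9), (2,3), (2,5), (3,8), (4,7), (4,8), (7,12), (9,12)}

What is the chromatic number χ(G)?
Clique number ω(G) = 2 (lower bound: χ ≥ ω).
Odd cycle [8, 4, 7, 12, 9, 1, 5, 2, 3] needs 3 colors (χ ≥ 3).
The coloring below uses 3 colors, so χ(G) = 3.
A valid 3-coloring: color 1: [1, 2, 7, 8]; color 2: [3, 4, 5, 9]; color 3: [12].

χ(G) = 3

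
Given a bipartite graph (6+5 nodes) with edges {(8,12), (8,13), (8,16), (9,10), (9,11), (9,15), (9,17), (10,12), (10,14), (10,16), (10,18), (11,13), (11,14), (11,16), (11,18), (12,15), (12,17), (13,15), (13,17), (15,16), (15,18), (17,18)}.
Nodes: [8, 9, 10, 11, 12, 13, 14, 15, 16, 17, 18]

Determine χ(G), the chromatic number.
χ(G) = 2

Clique number ω(G) = 2 (lower bound: χ ≥ ω).
The graph is bipartite (no odd cycle), so 2 colors suffice: χ(G) = 2.
A valid 2-coloring: color 1: [8, 10, 11, 15, 17]; color 2: [9, 12, 13, 14, 16, 18].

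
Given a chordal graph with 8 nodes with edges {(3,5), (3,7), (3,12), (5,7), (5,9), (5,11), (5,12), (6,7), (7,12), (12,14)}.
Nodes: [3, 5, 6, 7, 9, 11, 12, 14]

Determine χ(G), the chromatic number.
Clique number ω(G) = 4 (lower bound: χ ≥ ω).
The clique on [3, 5, 7, 12] has size 4, forcing χ ≥ 4, and the coloring below uses 4 colors, so χ(G) = 4.
A valid 4-coloring: color 1: [5, 6, 14]; color 2: [7, 9, 11]; color 3: [12]; color 4: [3].

χ(G) = 4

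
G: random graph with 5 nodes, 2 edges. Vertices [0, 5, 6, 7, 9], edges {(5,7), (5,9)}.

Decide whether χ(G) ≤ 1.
No, G is not 1-colorable

Edge (5,9) forces its endpoints to differ, so 1 color is not enough.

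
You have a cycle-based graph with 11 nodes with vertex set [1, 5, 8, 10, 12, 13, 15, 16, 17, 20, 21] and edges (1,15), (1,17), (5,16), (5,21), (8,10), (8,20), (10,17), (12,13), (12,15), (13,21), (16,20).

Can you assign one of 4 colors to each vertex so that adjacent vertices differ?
Yes, G is 4-colorable

A valid 4-coloring: color 1: [1, 8, 12, 16, 21]; color 2: [5, 13, 15, 17, 20]; color 3: [10].
(χ(G) = 3 ≤ 4.)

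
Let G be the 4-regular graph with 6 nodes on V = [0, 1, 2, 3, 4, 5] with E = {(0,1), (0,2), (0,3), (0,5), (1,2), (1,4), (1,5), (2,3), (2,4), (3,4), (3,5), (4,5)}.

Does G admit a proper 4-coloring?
A valid 4-coloring: color 1: [2, 5]; color 2: [0, 4]; color 3: [1, 3].
(χ(G) = 3 ≤ 4.)

Yes, G is 4-colorable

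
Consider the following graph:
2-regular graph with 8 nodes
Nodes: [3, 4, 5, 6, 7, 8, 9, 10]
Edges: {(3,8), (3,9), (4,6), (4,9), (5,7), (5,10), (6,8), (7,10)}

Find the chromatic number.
Clique number ω(G) = 3 (lower bound: χ ≥ ω).
The clique on [5, 7, 10] has size 3, forcing χ ≥ 3, and the coloring below uses 3 colors, so χ(G) = 3.
A valid 3-coloring: color 1: [5, 8, 9]; color 2: [3, 6, 7]; color 3: [4, 10].

χ(G) = 3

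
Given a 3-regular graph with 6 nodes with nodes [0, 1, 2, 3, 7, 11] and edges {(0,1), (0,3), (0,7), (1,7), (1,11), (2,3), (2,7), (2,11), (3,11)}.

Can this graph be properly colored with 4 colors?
A valid 4-coloring: color 1: [1, 3]; color 2: [0, 2]; color 3: [7, 11].
(χ(G) = 3 ≤ 4.)

Yes, G is 4-colorable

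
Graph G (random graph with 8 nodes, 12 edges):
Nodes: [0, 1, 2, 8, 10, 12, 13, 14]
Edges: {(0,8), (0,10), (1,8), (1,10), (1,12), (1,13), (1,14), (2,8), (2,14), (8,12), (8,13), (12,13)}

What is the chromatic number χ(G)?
Clique number ω(G) = 4 (lower bound: χ ≥ ω).
The clique on [1, 8, 12, 13] has size 4, forcing χ ≥ 4, and the coloring below uses 4 colors, so χ(G) = 4.
A valid 4-coloring: color 1: [0, 1, 2]; color 2: [8, 10, 14]; color 3: [12]; color 4: [13].

χ(G) = 4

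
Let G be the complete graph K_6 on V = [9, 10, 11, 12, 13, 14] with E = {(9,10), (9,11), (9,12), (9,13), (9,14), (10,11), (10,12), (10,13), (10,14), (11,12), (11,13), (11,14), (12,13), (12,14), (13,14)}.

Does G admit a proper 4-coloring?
The clique on vertices [9, 10, 11, 12, 13, 14] has size 6 > 4, so it alone needs 6 colors.

No, G is not 4-colorable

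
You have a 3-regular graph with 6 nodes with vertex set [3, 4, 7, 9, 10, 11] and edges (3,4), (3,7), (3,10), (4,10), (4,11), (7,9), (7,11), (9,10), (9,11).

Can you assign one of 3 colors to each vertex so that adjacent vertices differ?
A valid 3-coloring: color 1: [7, 10]; color 2: [4, 9]; color 3: [3, 11].
(χ(G) = 3 ≤ 3.)

Yes, G is 3-colorable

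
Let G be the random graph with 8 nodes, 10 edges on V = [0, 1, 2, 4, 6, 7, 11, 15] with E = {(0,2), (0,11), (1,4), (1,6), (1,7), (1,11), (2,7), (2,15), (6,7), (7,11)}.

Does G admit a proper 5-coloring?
Yes, G is 5-colorable

A valid 5-coloring: color 1: [1, 2]; color 2: [0, 4, 7, 15]; color 3: [6, 11].
(χ(G) = 3 ≤ 5.)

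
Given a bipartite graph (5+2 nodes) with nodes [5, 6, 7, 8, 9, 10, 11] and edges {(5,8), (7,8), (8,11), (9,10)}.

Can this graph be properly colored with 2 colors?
A valid 2-coloring: color 1: [6, 8, 10]; color 2: [5, 7, 9, 11].
(χ(G) = 2 ≤ 2.)

Yes, G is 2-colorable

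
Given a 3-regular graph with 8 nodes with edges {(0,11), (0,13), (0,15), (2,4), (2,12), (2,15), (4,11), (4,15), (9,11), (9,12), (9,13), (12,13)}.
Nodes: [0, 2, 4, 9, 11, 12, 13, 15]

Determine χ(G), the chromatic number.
Clique number ω(G) = 3 (lower bound: χ ≥ ω).
The clique on [2, 4, 15] has size 3, forcing χ ≥ 3, and the coloring below uses 3 colors, so χ(G) = 3.
A valid 3-coloring: color 1: [11, 13, 15]; color 2: [0, 2, 9]; color 3: [4, 12].

χ(G) = 3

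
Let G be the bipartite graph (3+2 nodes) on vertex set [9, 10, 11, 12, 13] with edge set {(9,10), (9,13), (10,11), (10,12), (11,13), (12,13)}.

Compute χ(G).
Clique number ω(G) = 2 (lower bound: χ ≥ ω).
The graph is bipartite (no odd cycle), so 2 colors suffice: χ(G) = 2.
A valid 2-coloring: color 1: [10, 13]; color 2: [9, 11, 12].

χ(G) = 2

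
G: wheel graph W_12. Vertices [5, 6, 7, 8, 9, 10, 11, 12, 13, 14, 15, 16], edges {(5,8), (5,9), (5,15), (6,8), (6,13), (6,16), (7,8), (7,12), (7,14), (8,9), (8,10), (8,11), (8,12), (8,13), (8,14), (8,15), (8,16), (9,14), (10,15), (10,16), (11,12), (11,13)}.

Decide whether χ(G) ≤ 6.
Yes, G is 6-colorable

A valid 6-coloring: color 1: [8]; color 2: [9, 12, 13, 15, 16]; color 3: [5, 6, 10, 11, 14]; color 4: [7].
(χ(G) = 4 ≤ 6.)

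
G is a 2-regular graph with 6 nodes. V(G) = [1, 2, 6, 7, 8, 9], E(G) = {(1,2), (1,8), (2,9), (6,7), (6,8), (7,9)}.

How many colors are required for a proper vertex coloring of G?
Clique number ω(G) = 2 (lower bound: χ ≥ ω).
The graph is bipartite (no odd cycle), so 2 colors suffice: χ(G) = 2.
A valid 2-coloring: color 1: [2, 7, 8]; color 2: [1, 6, 9].

χ(G) = 2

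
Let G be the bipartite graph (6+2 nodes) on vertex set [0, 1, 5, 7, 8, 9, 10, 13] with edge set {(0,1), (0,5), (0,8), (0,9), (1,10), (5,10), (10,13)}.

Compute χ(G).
Clique number ω(G) = 2 (lower bound: χ ≥ ω).
The graph is bipartite (no odd cycle), so 2 colors suffice: χ(G) = 2.
A valid 2-coloring: color 1: [0, 7, 10]; color 2: [1, 5, 8, 9, 13].

χ(G) = 2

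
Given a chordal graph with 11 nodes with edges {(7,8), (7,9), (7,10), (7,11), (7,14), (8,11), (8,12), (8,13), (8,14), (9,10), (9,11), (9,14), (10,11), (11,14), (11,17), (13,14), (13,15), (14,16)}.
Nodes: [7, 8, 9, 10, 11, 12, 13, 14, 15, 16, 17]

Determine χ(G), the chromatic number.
Clique number ω(G) = 4 (lower bound: χ ≥ ω).
The clique on [7, 8, 11, 14] has size 4, forcing χ ≥ 4, and the coloring below uses 4 colors, so χ(G) = 4.
A valid 4-coloring: color 1: [10, 12, 14, 15, 17]; color 2: [11, 13, 16]; color 3: [8, 9]; color 4: [7].

χ(G) = 4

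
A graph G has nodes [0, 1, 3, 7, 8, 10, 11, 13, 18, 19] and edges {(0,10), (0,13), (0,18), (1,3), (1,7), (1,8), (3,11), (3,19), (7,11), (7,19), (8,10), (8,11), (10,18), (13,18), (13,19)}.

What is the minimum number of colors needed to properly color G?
Clique number ω(G) = 3 (lower bound: χ ≥ ω).
The clique on [0, 10, 18] has size 3, forcing χ ≥ 3, and the coloring below uses 3 colors, so χ(G) = 3.
A valid 3-coloring: color 1: [0, 3, 7, 8]; color 2: [1, 10, 11, 13]; color 3: [18, 19].

χ(G) = 3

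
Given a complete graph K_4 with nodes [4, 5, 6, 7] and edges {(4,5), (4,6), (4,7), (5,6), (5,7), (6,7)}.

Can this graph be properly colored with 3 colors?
No, G is not 3-colorable

The clique on vertices [4, 5, 6, 7] has size 4 > 3, so it alone needs 4 colors.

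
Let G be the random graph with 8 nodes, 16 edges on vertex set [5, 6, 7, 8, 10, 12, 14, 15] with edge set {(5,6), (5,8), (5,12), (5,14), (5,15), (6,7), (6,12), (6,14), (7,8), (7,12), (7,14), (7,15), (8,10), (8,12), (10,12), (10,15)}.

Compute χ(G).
χ(G) = 3

Clique number ω(G) = 3 (lower bound: χ ≥ ω).
The clique on [8, 10, 12] has size 3, forcing χ ≥ 3, and the coloring below uses 3 colors, so χ(G) = 3.
A valid 3-coloring: color 1: [5, 7, 10]; color 2: [12, 14, 15]; color 3: [6, 8].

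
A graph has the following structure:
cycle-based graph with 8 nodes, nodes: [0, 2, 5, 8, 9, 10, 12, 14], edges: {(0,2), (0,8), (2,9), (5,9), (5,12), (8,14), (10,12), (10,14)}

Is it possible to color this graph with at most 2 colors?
A valid 2-coloring: color 1: [0, 9, 12, 14]; color 2: [2, 5, 8, 10].
(χ(G) = 2 ≤ 2.)

Yes, G is 2-colorable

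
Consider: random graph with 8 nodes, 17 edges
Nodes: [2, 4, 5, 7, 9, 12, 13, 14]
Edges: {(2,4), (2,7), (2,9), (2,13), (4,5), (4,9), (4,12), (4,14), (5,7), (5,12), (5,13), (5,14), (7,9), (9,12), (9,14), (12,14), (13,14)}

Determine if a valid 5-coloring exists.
Yes, G is 5-colorable

A valid 5-coloring: color 1: [4, 7, 13]; color 2: [2, 14]; color 3: [5, 9]; color 4: [12].
(χ(G) = 4 ≤ 5.)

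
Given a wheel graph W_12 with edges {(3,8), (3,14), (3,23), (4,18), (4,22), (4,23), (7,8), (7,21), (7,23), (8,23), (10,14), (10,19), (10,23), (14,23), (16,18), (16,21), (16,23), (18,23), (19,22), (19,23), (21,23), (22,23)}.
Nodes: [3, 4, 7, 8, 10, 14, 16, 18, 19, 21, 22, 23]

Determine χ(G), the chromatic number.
Clique number ω(G) = 3 (lower bound: χ ≥ ω).
Odd cycle [10, 14, 3, 8, 7, 21, 16, 18, 4, 22, 19] needs 3 colors (χ ≥ 3).
Vertex 23 is adjacent to every vertex of [3, 4, 7, 8, 10, 14, 16, 18, 19, 21, 22], which already need 3 colors among themselves, so 23 needs a new color (χ ≥ 4).
The coloring below uses 4 colors, so χ(G) = 4.
A valid 4-coloring: color 1: [23]; color 2: [3, 7, 10, 16, 22]; color 3: [8, 14, 18, 19, 21]; color 4: [4].

χ(G) = 4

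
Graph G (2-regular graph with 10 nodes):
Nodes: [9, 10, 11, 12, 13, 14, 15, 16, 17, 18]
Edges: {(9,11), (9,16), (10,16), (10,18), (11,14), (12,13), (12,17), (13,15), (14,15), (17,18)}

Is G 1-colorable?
Edge (9,16) forces its endpoints to differ, so 1 color is not enough.

No, G is not 1-colorable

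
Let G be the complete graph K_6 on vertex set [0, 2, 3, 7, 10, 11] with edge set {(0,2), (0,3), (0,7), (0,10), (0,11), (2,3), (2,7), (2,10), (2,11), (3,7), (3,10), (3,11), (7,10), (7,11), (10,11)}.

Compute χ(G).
χ(G) = 6

Clique number ω(G) = 6 (lower bound: χ ≥ ω).
The clique on [0, 2, 3, 7, 10, 11] has size 6, forcing χ ≥ 6, and the coloring below uses 6 colors, so χ(G) = 6.
A valid 6-coloring: color 1: [10]; color 2: [11]; color 3: [2]; color 4: [0]; color 5: [7]; color 6: [3].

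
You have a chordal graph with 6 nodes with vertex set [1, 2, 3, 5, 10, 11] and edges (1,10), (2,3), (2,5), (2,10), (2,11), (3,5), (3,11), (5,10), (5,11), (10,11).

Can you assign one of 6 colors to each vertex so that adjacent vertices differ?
Yes, G is 6-colorable

A valid 6-coloring: color 1: [1, 2]; color 2: [11]; color 3: [5]; color 4: [3, 10].
(χ(G) = 4 ≤ 6.)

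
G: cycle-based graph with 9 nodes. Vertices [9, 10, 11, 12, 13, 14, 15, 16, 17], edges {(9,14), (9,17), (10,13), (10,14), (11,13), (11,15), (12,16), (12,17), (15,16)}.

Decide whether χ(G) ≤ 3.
Yes, G is 3-colorable

A valid 3-coloring: color 1: [13, 14, 16, 17]; color 2: [9, 10, 12, 15]; color 3: [11].
(χ(G) = 3 ≤ 3.)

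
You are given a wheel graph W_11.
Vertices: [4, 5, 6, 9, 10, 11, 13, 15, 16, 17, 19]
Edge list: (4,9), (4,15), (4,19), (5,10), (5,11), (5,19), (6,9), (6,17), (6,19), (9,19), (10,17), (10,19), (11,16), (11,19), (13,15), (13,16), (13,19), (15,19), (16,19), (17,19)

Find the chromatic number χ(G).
Clique number ω(G) = 3 (lower bound: χ ≥ ω).
The clique on [4, 9, 19] has size 3, forcing χ ≥ 3, and the coloring below uses 3 colors, so χ(G) = 3.
A valid 3-coloring: color 1: [19]; color 2: [4, 6, 10, 11, 13]; color 3: [5, 9, 15, 16, 17].

χ(G) = 3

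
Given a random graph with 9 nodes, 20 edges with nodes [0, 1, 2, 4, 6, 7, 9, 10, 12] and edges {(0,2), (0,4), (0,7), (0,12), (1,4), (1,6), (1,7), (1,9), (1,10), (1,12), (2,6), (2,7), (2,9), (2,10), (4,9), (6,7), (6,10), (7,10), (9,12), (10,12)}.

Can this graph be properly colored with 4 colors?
A valid 4-coloring: color 1: [1, 2]; color 2: [0, 9, 10]; color 3: [4, 7, 12]; color 4: [6].
(χ(G) = 4 ≤ 4.)

Yes, G is 4-colorable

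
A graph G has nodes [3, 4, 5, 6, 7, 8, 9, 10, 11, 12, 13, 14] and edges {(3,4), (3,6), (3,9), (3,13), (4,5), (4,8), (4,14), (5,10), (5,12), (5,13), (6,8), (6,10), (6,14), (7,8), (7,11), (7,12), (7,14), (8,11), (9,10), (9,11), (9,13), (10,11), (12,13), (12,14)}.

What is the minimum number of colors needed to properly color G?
χ(G) = 4

Clique number ω(G) = 3 (lower bound: χ ≥ ω).
Suppose a proper 3-coloring c exists. The clique [3, 9, 13] takes 3 distinct colors; by symmetry let c(3) = 1, c(9) = 2, c(13) = 3.
- Vertex 4: neighbors [3] already have colors [1]; try each remaining color.
- Case c(4) = 2:
  - Vertex 5: neighbors [4, 13] already have colors [2, 3] ⇒ c(5) = 1.
  - Vertex 10: neighbors [5, 9] already have colors [1, 2] ⇒ c(10) = 3.
  - Vertex 6: neighbors [3, 10] already have colors [1, 3] ⇒ c(6) = 2.
  - Vertex 11: neighbors [9, 10] already have colors [2, 3] ⇒ c(11) = 1.
  - Vertex 12: neighbors [5, 13] already have colors [1, 3] ⇒ c(12) = 2.
  - Vertex 7: neighbors [11, 12] already have colors [1, 2] ⇒ c(7) = 3.
  - Vertex 8: neighbors [11, 4, 7] already have colors [1, 2, 3] — all 3 colors blocked. Contradiction.
- Case c(4) = 3:
  - Vertex 6: neighbors [3] already have colors [1]; try each remaining color.
  - Case c(6) = 2:
    - Vertex 8: neighbors [6, 4] already have colors [2, 3] ⇒ c(8) = 1.
    - Vertex 11: neighbors [8, 9] already have colors [1, 2] ⇒ c(11) = 3.
    - Vertex 7: neighbors [8, 11] already have colors [1, 3] ⇒ c(7) = 2.
    - Vertex 12: neighbors [7, 13] already have colors [2, 3] ⇒ c(12) = 1.
    - Vertex 14: neighbors [12, 6, 4] already have colors [1, 2, 3] — all 3 colors blocked. Contradiction.
  - Case c(6) = 3:
    - Vertex 10: neighbors [9, 6] already have colors [2, 3] ⇒ c(10) = 1.
    - Vertex 11: neighbors [10, 9] already have colors [1, 2] ⇒ c(11) = 3.
    - Vertex 5: neighbors [10, 4] already have colors [1, 3] ⇒ c(5) = 2.
    - Vertex 12: neighbors [5, 13] already have colors [2, 3] ⇒ c(12) = 1.
    - Vertex 7: neighbors [12, 11] already have colors [1, 3] ⇒ c(7) = 2.
    - Vertex 14: neighbors [12, 7, 4] already have colors [1, 2, 3] — all 3 colors blocked. Contradiction.
Every case ends in a contradiction, so G has no proper 3-coloring (χ ≥ 4).
The coloring below uses 4 colors, so χ(G) = 4.
A valid 4-coloring: color 1: [4, 6, 11, 12]; color 2: [5, 8, 9, 14]; color 3: [7, 10, 13]; color 4: [3].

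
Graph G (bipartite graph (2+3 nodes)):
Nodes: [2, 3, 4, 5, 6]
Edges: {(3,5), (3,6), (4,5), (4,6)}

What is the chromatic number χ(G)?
χ(G) = 2

Clique number ω(G) = 2 (lower bound: χ ≥ ω).
The graph is bipartite (no odd cycle), so 2 colors suffice: χ(G) = 2.
A valid 2-coloring: color 1: [2, 5, 6]; color 2: [3, 4].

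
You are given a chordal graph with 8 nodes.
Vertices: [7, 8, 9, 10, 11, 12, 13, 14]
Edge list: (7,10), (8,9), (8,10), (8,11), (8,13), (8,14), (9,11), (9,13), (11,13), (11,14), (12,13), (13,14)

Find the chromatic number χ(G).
Clique number ω(G) = 4 (lower bound: χ ≥ ω).
The clique on [8, 9, 11, 13] has size 4, forcing χ ≥ 4, and the coloring below uses 4 colors, so χ(G) = 4.
A valid 4-coloring: color 1: [7, 8, 12]; color 2: [10, 13]; color 3: [11]; color 4: [9, 14].

χ(G) = 4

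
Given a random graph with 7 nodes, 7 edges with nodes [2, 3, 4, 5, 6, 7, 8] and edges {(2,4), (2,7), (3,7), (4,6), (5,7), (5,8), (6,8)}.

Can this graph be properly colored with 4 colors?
Yes, G is 4-colorable

A valid 4-coloring: color 1: [4, 7, 8]; color 2: [2, 3, 5, 6].
(χ(G) = 2 ≤ 4.)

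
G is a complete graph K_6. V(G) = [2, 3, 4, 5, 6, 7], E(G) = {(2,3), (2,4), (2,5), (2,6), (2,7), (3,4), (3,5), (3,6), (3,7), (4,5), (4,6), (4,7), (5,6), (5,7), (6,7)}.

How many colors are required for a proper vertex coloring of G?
χ(G) = 6

Clique number ω(G) = 6 (lower bound: χ ≥ ω).
The clique on [2, 3, 4, 5, 6, 7] has size 6, forcing χ ≥ 6, and the coloring below uses 6 colors, so χ(G) = 6.
A valid 6-coloring: color 1: [7]; color 2: [5]; color 3: [4]; color 4: [6]; color 5: [3]; color 6: [2].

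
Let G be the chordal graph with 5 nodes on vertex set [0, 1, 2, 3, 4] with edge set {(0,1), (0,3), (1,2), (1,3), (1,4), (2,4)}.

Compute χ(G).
χ(G) = 3

Clique number ω(G) = 3 (lower bound: χ ≥ ω).
The clique on [0, 1, 3] has size 3, forcing χ ≥ 3, and the coloring below uses 3 colors, so χ(G) = 3.
A valid 3-coloring: color 1: [1]; color 2: [2, 3]; color 3: [0, 4].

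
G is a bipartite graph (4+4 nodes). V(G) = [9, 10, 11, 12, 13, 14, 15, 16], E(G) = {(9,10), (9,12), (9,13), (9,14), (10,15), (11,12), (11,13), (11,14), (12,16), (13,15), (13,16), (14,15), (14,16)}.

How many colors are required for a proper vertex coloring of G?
Clique number ω(G) = 2 (lower bound: χ ≥ ω).
The graph is bipartite (no odd cycle), so 2 colors suffice: χ(G) = 2.
A valid 2-coloring: color 1: [10, 12, 13, 14]; color 2: [9, 11, 15, 16].

χ(G) = 2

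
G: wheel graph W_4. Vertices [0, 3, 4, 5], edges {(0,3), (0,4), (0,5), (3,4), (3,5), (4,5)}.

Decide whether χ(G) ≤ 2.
No, G is not 2-colorable

The clique on vertices [0, 3, 4, 5] has size 4 > 2, so it alone needs 4 colors.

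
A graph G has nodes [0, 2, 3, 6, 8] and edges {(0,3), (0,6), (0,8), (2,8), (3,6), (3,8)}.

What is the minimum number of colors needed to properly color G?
χ(G) = 3

Clique number ω(G) = 3 (lower bound: χ ≥ ω).
The clique on [0, 3, 8] has size 3, forcing χ ≥ 3, and the coloring below uses 3 colors, so χ(G) = 3.
A valid 3-coloring: color 1: [0, 2]; color 2: [3]; color 3: [6, 8].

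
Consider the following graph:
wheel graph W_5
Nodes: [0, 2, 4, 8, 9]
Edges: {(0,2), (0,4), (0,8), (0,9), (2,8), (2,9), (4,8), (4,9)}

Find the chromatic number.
Clique number ω(G) = 3 (lower bound: χ ≥ ω).
The clique on [0, 2, 8] has size 3, forcing χ ≥ 3, and the coloring below uses 3 colors, so χ(G) = 3.
A valid 3-coloring: color 1: [0]; color 2: [8, 9]; color 3: [2, 4].

χ(G) = 3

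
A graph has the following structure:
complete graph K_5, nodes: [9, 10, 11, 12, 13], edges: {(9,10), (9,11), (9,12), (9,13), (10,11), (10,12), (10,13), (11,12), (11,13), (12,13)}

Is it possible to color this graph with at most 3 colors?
The clique on vertices [9, 10, 11, 12, 13] has size 5 > 3, so it alone needs 5 colors.

No, G is not 3-colorable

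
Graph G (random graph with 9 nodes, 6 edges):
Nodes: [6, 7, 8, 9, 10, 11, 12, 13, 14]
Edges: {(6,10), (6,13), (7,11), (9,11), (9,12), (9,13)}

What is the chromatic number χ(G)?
χ(G) = 2

Clique number ω(G) = 2 (lower bound: χ ≥ ω).
The graph is bipartite (no odd cycle), so 2 colors suffice: χ(G) = 2.
A valid 2-coloring: color 1: [6, 7, 8, 9, 14]; color 2: [10, 11, 12, 13].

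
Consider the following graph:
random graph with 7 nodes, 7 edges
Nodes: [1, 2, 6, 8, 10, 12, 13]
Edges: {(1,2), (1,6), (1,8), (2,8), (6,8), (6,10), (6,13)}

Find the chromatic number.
Clique number ω(G) = 3 (lower bound: χ ≥ ω).
The clique on [1, 2, 8] has size 3, forcing χ ≥ 3, and the coloring below uses 3 colors, so χ(G) = 3.
A valid 3-coloring: color 1: [2, 6, 12]; color 2: [1, 10, 13]; color 3: [8].

χ(G) = 3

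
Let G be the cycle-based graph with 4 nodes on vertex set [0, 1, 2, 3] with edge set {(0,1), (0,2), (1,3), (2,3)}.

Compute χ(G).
Clique number ω(G) = 2 (lower bound: χ ≥ ω).
The graph is bipartite (no odd cycle), so 2 colors suffice: χ(G) = 2.
A valid 2-coloring: color 1: [0, 3]; color 2: [1, 2].

χ(G) = 2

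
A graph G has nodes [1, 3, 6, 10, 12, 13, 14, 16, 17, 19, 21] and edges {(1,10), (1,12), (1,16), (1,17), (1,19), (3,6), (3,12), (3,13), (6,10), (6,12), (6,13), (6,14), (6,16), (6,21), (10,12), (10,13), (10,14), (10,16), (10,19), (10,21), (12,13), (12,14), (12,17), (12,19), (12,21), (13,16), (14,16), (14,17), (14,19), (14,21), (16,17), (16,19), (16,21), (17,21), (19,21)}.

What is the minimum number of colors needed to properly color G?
Clique number ω(G) = 5 (lower bound: χ ≥ ω).
The clique on [10, 14, 16, 19, 21] has size 5, forcing χ ≥ 5, and the coloring below uses 5 colors, so χ(G) = 5.
A valid 5-coloring: color 1: [12, 16]; color 2: [3, 10, 17]; color 3: [1, 13, 14]; color 4: [21]; color 5: [6, 19].

χ(G) = 5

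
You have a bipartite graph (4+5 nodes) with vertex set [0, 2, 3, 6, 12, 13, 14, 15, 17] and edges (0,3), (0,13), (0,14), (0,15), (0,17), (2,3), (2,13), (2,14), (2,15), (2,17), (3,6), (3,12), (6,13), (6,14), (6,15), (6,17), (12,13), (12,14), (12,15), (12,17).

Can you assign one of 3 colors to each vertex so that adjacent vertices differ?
Yes, G is 3-colorable

A valid 3-coloring: color 1: [0, 2, 6, 12]; color 2: [3, 13, 14, 15, 17].
(χ(G) = 2 ≤ 3.)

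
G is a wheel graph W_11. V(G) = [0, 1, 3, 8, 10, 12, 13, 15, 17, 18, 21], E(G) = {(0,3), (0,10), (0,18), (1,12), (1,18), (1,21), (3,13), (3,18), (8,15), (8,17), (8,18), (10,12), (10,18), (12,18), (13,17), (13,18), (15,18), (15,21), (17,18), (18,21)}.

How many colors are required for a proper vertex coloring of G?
Clique number ω(G) = 3 (lower bound: χ ≥ ω).
The clique on [0, 10, 18] has size 3, forcing χ ≥ 3, and the coloring below uses 3 colors, so χ(G) = 3.
A valid 3-coloring: color 1: [18]; color 2: [1, 3, 10, 15, 17]; color 3: [0, 8, 12, 13, 21].

χ(G) = 3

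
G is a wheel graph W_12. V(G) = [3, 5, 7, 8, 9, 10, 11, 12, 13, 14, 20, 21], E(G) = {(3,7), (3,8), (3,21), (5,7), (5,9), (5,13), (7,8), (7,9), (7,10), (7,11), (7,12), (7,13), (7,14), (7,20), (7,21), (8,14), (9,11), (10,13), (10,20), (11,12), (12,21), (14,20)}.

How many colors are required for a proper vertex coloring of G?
χ(G) = 4

Clique number ω(G) = 3 (lower bound: χ ≥ ω).
Odd cycle [11, 12, 21, 3, 8, 14, 20, 10, 13, 5, 9] needs 3 colors (χ ≥ 3).
Vertex 7 is adjacent to every vertex of [3, 5, 8, 9, 10, 11, 12, 13, 14, 20, 21], which already need 3 colors among themselves, so 7 needs a new color (χ ≥ 4).
The coloring below uses 4 colors, so χ(G) = 4.
A valid 4-coloring: color 1: [7]; color 2: [5, 8, 11, 20, 21]; color 3: [3, 9, 10, 12, 14]; color 4: [13].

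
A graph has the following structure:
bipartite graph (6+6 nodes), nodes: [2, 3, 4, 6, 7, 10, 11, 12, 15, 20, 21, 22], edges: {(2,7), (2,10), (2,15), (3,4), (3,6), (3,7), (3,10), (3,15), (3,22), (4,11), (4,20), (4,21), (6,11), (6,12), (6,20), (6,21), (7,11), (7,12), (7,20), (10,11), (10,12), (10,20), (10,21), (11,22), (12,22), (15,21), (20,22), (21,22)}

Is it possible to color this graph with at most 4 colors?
A valid 4-coloring: color 1: [2, 3, 11, 12, 20, 21]; color 2: [4, 6, 7, 10, 15, 22].
(χ(G) = 2 ≤ 4.)

Yes, G is 4-colorable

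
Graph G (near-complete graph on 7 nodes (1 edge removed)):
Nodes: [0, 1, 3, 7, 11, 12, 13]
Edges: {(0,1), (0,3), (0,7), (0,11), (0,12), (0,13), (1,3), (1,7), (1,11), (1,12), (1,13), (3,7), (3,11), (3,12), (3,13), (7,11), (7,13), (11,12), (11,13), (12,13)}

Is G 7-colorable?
A valid 7-coloring: color 1: [0]; color 2: [3]; color 3: [11]; color 4: [13]; color 5: [1]; color 6: [7, 12].
(χ(G) = 6 ≤ 7.)

Yes, G is 7-colorable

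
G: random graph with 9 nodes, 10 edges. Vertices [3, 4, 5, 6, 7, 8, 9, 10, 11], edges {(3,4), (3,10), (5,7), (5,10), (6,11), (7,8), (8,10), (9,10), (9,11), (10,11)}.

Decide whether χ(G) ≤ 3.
Yes, G is 3-colorable

A valid 3-coloring: color 1: [4, 6, 7, 10]; color 2: [3, 5, 8, 11]; color 3: [9].
(χ(G) = 3 ≤ 3.)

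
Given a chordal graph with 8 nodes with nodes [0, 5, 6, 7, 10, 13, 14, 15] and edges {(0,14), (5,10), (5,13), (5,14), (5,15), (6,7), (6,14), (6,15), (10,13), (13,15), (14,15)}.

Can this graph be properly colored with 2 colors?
No, G is not 2-colorable

The clique on vertices [5, 10, 13] has size 3 > 2, so it alone needs 3 colors.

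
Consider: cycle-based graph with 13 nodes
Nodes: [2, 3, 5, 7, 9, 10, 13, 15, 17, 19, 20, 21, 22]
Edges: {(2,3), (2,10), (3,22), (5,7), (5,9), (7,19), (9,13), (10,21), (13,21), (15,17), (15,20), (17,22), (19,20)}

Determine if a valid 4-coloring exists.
A valid 4-coloring: color 1: [2, 7, 9, 15, 21, 22]; color 2: [3, 5, 10, 13, 17, 20]; color 3: [19].
(χ(G) = 3 ≤ 4.)

Yes, G is 4-colorable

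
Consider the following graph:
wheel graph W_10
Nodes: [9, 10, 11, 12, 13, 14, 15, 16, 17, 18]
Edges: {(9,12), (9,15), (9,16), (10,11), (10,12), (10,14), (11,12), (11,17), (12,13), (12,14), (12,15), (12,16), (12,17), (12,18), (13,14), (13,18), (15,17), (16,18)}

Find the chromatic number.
χ(G) = 4

Clique number ω(G) = 3 (lower bound: χ ≥ ω).
Odd cycle [17, 15, 9, 16, 18, 13, 14, 10, 11] needs 3 colors (χ ≥ 3).
Vertex 12 is adjacent to every vertex of [9, 10, 11, 13, 14, 15, 16, 17, 18], which already need 3 colors among themselves, so 12 needs a new color (χ ≥ 4).
The coloring below uses 4 colors, so χ(G) = 4.
A valid 4-coloring: color 1: [12]; color 2: [9, 10, 17, 18]; color 3: [11, 13, 15, 16]; color 4: [14].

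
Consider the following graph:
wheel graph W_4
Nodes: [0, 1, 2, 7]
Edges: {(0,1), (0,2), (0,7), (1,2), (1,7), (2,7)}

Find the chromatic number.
χ(G) = 4

Clique number ω(G) = 4 (lower bound: χ ≥ ω).
The clique on [0, 1, 2, 7] has size 4, forcing χ ≥ 4, and the coloring below uses 4 colors, so χ(G) = 4.
A valid 4-coloring: color 1: [0]; color 2: [7]; color 3: [1]; color 4: [2].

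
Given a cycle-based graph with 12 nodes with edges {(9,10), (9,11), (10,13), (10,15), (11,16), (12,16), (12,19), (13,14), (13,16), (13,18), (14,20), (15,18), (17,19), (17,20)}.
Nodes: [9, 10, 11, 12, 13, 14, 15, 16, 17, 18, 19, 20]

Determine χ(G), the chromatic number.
Clique number ω(G) = 2 (lower bound: χ ≥ ω).
Odd cycle [12, 19, 17, 20, 14, 13, 16] needs 3 colors (χ ≥ 3).
The coloring below uses 3 colors, so χ(G) = 3.
A valid 3-coloring: color 1: [9, 12, 13, 15, 17]; color 2: [10, 16, 18, 19, 20]; color 3: [11, 14].

χ(G) = 3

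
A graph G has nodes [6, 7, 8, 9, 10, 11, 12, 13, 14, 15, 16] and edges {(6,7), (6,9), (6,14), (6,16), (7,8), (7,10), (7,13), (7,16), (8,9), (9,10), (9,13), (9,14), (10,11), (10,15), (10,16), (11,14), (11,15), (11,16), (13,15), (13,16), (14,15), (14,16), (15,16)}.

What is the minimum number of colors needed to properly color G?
χ(G) = 4

Clique number ω(G) = 4 (lower bound: χ ≥ ω).
The clique on [10, 11, 15, 16] has size 4, forcing χ ≥ 4, and the coloring below uses 4 colors, so χ(G) = 4.
A valid 4-coloring: color 1: [9, 12, 16]; color 2: [8, 10, 13, 14]; color 3: [7, 15]; color 4: [6, 11].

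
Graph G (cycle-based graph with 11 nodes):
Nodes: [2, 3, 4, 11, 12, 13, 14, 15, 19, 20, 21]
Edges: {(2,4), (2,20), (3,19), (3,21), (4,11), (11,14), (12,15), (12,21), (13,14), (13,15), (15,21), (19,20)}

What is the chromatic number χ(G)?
Clique number ω(G) = 3 (lower bound: χ ≥ ω).
The clique on [12, 15, 21] has size 3, forcing χ ≥ 3, and the coloring below uses 3 colors, so χ(G) = 3.
A valid 3-coloring: color 1: [2, 11, 13, 19, 21]; color 2: [3, 4, 14, 15, 20]; color 3: [12].

χ(G) = 3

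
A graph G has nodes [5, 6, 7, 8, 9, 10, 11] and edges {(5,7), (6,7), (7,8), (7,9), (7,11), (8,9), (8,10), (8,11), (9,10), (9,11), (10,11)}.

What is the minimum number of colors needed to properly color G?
Clique number ω(G) = 4 (lower bound: χ ≥ ω).
The clique on [8, 9, 10, 11] has size 4, forcing χ ≥ 4, and the coloring below uses 4 colors, so χ(G) = 4.
A valid 4-coloring: color 1: [7, 10]; color 2: [5, 6, 9]; color 3: [8]; color 4: [11].

χ(G) = 4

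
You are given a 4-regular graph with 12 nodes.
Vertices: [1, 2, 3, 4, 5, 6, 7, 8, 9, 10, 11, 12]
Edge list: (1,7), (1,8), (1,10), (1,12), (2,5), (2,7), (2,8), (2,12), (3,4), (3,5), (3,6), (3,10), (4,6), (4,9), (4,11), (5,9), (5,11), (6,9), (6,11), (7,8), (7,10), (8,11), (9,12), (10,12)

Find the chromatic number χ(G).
Clique number ω(G) = 3 (lower bound: χ ≥ ω).
The clique on [1, 7, 8] has size 3, forcing χ ≥ 3, and the coloring below uses 3 colors, so χ(G) = 3.
A valid 3-coloring: color 1: [4, 5, 8, 10]; color 2: [1, 2, 3, 9, 11]; color 3: [6, 7, 12].

χ(G) = 3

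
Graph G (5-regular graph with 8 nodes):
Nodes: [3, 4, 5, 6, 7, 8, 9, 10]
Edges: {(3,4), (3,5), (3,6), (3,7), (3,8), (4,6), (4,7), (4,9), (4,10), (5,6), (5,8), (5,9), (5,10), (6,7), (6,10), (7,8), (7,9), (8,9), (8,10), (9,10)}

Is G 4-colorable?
Yes, G is 4-colorable

A valid 4-coloring: color 1: [6, 8]; color 2: [4, 5]; color 3: [7, 10]; color 4: [3, 9].
(χ(G) = 4 ≤ 4.)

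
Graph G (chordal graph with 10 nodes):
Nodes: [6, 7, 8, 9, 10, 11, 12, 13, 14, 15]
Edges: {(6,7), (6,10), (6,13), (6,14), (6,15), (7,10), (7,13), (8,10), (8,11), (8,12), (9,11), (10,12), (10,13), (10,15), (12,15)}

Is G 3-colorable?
The clique on vertices [6, 7, 10, 13] has size 4 > 3, so it alone needs 4 colors.

No, G is not 3-colorable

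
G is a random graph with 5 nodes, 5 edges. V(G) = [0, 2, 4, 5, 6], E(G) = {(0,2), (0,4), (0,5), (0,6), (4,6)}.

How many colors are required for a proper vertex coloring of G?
χ(G) = 3

Clique number ω(G) = 3 (lower bound: χ ≥ ω).
The clique on [0, 4, 6] has size 3, forcing χ ≥ 3, and the coloring below uses 3 colors, so χ(G) = 3.
A valid 3-coloring: color 1: [0]; color 2: [2, 5, 6]; color 3: [4].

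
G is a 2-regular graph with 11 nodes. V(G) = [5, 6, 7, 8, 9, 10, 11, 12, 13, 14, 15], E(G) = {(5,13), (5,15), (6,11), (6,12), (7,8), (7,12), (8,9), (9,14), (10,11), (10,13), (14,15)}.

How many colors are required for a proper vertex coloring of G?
Clique number ω(G) = 2 (lower bound: χ ≥ ω).
Odd cycle [9, 8, 7, 12, 6, 11, 10, 13, 5, 15, 14] needs 3 colors (χ ≥ 3).
The coloring below uses 3 colors, so χ(G) = 3.
A valid 3-coloring: color 1: [8, 11, 12, 13, 15]; color 2: [5, 6, 7, 9, 10]; color 3: [14].

χ(G) = 3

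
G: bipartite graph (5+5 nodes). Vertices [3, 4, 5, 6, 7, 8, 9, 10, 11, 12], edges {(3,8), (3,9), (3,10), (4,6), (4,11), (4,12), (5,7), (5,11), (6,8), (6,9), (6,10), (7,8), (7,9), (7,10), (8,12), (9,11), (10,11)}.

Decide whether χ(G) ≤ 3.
A valid 3-coloring: color 1: [3, 6, 7, 11, 12]; color 2: [4, 5, 8, 9, 10].
(χ(G) = 2 ≤ 3.)

Yes, G is 3-colorable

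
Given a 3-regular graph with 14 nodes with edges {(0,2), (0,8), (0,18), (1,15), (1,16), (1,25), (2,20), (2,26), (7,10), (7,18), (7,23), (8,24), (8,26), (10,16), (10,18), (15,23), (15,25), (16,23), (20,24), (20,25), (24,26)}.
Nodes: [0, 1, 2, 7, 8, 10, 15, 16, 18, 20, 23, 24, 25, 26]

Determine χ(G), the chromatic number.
χ(G) = 3

Clique number ω(G) = 3 (lower bound: χ ≥ ω).
The clique on [1, 15, 25] has size 3, forcing χ ≥ 3, and the coloring below uses 3 colors, so χ(G) = 3.
A valid 3-coloring: color 1: [0, 1, 10, 20, 23, 26]; color 2: [2, 15, 16, 18, 24]; color 3: [7, 8, 25].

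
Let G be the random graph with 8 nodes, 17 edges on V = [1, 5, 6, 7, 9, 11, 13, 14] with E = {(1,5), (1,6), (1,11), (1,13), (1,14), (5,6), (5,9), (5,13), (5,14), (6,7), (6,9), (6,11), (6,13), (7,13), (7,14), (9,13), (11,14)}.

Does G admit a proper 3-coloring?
The clique on vertices [1, 5, 6, 13] has size 4 > 3, so it alone needs 4 colors.

No, G is not 3-colorable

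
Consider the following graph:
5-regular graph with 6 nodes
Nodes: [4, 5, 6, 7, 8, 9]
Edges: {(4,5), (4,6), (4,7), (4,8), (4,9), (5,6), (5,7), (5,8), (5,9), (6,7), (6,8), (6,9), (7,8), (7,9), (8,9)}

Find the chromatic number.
Clique number ω(G) = 6 (lower bound: χ ≥ ω).
The clique on [4, 5, 6, 7, 8, 9] has size 6, forcing χ ≥ 6, and the coloring below uses 6 colors, so χ(G) = 6.
A valid 6-coloring: color 1: [7]; color 2: [5]; color 3: [9]; color 4: [4]; color 5: [6]; color 6: [8].

χ(G) = 6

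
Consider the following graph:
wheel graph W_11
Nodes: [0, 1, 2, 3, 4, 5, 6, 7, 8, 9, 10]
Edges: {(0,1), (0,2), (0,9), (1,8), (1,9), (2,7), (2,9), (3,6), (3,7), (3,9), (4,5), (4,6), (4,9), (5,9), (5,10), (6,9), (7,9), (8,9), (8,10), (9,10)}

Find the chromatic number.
χ(G) = 3

Clique number ω(G) = 3 (lower bound: χ ≥ ω).
The clique on [0, 1, 9] has size 3, forcing χ ≥ 3, and the coloring below uses 3 colors, so χ(G) = 3.
A valid 3-coloring: color 1: [9]; color 2: [1, 2, 3, 4, 10]; color 3: [0, 5, 6, 7, 8].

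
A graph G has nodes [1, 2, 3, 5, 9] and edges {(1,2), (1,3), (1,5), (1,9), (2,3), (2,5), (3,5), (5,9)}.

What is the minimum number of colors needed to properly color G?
Clique number ω(G) = 4 (lower bound: χ ≥ ω).
The clique on [1, 2, 3, 5] has size 4, forcing χ ≥ 4, and the coloring below uses 4 colors, so χ(G) = 4.
A valid 4-coloring: color 1: [5]; color 2: [1]; color 3: [2, 9]; color 4: [3].

χ(G) = 4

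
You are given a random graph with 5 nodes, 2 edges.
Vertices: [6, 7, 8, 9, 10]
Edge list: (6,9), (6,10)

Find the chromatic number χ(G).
Clique number ω(G) = 2 (lower bound: χ ≥ ω).
The graph is bipartite (no odd cycle), so 2 colors suffice: χ(G) = 2.
A valid 2-coloring: color 1: [6, 7, 8]; color 2: [9, 10].

χ(G) = 2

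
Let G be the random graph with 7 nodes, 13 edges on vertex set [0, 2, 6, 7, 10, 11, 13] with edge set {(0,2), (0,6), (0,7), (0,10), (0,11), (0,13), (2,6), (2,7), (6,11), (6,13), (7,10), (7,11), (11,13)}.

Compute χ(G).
χ(G) = 4

Clique number ω(G) = 4 (lower bound: χ ≥ ω).
The clique on [0, 6, 11, 13] has size 4, forcing χ ≥ 4, and the coloring below uses 4 colors, so χ(G) = 4.
A valid 4-coloring: color 1: [0]; color 2: [2, 10, 11]; color 3: [6, 7]; color 4: [13].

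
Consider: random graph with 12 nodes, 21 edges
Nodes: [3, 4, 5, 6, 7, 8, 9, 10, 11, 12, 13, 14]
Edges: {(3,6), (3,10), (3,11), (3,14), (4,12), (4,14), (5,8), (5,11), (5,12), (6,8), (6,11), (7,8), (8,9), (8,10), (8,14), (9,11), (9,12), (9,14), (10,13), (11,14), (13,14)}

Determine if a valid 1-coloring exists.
The clique on vertices [3, 11, 14] has size 3 > 1, so it alone needs 3 colors.

No, G is not 1-colorable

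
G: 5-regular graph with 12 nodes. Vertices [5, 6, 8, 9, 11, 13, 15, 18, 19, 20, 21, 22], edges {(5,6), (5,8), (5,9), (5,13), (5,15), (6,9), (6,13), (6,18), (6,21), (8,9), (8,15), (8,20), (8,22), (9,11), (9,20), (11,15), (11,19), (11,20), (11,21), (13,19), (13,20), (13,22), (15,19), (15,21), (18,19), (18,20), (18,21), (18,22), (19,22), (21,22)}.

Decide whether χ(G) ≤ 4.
Yes, G is 4-colorable

A valid 4-coloring: color 1: [5, 19, 20, 21]; color 2: [6, 11, 22]; color 3: [9, 13, 15, 18]; color 4: [8].
(χ(G) = 4 ≤ 4.)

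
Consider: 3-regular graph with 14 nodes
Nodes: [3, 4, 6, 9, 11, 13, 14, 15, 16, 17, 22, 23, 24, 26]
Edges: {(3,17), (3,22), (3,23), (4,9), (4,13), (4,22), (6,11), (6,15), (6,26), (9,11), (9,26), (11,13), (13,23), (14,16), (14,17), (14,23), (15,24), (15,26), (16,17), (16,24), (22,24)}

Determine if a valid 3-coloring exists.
A valid 3-coloring: color 1: [3, 4, 11, 14, 15]; color 2: [6, 9, 17, 23, 24]; color 3: [13, 16, 22, 26].
(χ(G) = 3 ≤ 3.)

Yes, G is 3-colorable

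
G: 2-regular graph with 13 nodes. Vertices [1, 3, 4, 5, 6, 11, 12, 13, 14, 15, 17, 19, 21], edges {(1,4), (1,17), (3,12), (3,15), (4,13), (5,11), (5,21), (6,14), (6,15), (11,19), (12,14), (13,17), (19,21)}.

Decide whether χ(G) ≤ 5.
A valid 5-coloring: color 1: [4, 11, 12, 15, 17, 21]; color 2: [1, 3, 5, 6, 13, 19]; color 3: [14].
(χ(G) = 3 ≤ 5.)

Yes, G is 5-colorable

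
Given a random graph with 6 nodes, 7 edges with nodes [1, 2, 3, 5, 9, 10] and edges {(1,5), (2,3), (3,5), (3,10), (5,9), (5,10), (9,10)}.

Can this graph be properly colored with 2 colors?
No, G is not 2-colorable

The clique on vertices [5, 9, 10] has size 3 > 2, so it alone needs 3 colors.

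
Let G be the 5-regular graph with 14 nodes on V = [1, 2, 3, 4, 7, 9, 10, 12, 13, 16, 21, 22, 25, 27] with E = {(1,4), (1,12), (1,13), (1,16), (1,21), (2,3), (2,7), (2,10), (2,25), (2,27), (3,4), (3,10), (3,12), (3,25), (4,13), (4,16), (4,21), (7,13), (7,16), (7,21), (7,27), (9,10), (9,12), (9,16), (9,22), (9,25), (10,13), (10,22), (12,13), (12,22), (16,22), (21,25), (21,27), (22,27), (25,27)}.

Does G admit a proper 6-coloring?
A valid 6-coloring: color 1: [2, 13, 16, 21]; color 2: [1, 3, 9, 27]; color 3: [4, 7, 10, 12, 25]; color 4: [22].
(χ(G) = 4 ≤ 6.)

Yes, G is 6-colorable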